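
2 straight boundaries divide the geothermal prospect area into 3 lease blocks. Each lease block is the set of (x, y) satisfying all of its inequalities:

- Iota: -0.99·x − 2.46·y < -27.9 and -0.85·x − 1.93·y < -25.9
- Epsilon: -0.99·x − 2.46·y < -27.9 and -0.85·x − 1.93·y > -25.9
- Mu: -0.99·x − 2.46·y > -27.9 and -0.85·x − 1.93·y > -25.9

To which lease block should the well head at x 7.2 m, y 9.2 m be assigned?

Epsilon

-0.99·7.2 − 2.46·9.2 = -29.760, which is < -27.9
-0.85·7.2 − 1.93·9.2 = -23.876, which is > -25.9
This sign pattern matches Epsilon.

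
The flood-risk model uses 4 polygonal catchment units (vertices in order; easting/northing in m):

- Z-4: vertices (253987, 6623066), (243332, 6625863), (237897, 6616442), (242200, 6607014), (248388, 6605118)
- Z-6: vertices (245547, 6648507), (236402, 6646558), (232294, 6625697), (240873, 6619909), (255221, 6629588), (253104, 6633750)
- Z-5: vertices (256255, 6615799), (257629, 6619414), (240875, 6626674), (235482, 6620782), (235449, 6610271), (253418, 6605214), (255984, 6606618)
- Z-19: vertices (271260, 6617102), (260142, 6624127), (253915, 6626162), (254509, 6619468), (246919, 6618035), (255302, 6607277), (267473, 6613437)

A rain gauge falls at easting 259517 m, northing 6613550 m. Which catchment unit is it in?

Z-19

Cast a ray rightward from (259517, 6613550). For each polygon, the edges (by vertex number in listed order) whose endpoints lie on opposite sides of northing = 6613550, where each meets that height, and whether that is right or left of the point:
Z-4: 3–4 at easting≈239216.9 (left), 5–1 at easting≈251018.4 (left) → 0 crossings.
Z-6: no edge straddles that height → 0 crossings.
Z-5: 4–5 at easting≈235459.3 (left), 7–1 at easting≈256188.6 (left) → 0 crossings.
Z-19: 5–6 at easting≈250413.9 (left), 7–1 at easting≈267589.8 (right) → 1 crossing.
Only Z-19 has an odd count, so the point is inside Z-19.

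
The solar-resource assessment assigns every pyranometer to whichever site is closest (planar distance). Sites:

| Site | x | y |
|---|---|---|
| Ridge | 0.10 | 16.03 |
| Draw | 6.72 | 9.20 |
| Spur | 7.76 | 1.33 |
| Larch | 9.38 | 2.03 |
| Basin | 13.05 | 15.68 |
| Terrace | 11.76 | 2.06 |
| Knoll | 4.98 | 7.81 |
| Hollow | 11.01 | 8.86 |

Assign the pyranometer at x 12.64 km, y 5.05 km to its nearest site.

Squared distances to each site:
Ridge: 277.812; Draw: 52.269; Spur: 37.653; Larch: 19.748; Basin: 113.165; Terrace: 9.715; Knoll: 66.293; Hollow: 17.173.
Minimum at Terrace.

Terrace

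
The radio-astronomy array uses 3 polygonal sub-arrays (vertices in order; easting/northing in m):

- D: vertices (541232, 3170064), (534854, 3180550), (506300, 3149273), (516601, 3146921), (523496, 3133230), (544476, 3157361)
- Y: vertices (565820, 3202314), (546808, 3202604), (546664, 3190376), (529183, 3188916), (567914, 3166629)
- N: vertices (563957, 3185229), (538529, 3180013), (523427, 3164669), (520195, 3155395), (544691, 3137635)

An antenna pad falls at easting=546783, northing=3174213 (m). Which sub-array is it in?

N

Cast a ray rightward from (546783, 3174213). For each polygon, the edges (by vertex number in listed order) whose endpoints lie on opposite sides of northing = 3174213, where each meets that height, and whether that is right or left of the point:
D: 1–2 at easting≈538708.4 (left), 2–3 at easting≈529068.7 (left) → 0 crossings.
Y: 4–5 at easting≈554734.3 (right), 5–1 at easting≈567469.0 (right) → 2 crossings.
N: 2–3 at easting≈532820.5 (left), 5–1 at easting≈559497.7 (right) → 1 crossing.
Only N has an odd count, so the point is inside N.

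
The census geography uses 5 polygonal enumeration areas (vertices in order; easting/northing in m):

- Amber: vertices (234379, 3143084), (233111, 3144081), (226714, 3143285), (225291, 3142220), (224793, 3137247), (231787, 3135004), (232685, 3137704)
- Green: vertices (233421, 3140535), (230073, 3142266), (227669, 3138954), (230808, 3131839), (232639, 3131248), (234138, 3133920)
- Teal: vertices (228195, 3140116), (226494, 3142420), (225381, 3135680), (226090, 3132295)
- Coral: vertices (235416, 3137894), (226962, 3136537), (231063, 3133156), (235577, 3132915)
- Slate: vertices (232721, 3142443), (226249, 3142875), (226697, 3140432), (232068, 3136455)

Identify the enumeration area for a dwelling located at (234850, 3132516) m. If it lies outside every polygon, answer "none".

Cast a ray rightward from (234850, 3132516). For each polygon, the edges (by vertex number in listed order) whose endpoints lie on opposite sides of northing = 3132516, where each meets that height, and whether that is right or left of the point:
Amber: no edge straddles that height → 0 crossings.
Green: 3–4 at easting≈230509.3 (left), 5–6 at easting≈233350.4 (left) → 0 crossings.
Teal: 3–4 at easting≈226043.7 (left), 4–1 at easting≈226149.5 (left) → 0 crossings.
Coral: no edge straddles that height → 0 crossings.
Slate: no edge straddles that height → 0 crossings.
All counts are even, so the point lies outside every listed polygon.

none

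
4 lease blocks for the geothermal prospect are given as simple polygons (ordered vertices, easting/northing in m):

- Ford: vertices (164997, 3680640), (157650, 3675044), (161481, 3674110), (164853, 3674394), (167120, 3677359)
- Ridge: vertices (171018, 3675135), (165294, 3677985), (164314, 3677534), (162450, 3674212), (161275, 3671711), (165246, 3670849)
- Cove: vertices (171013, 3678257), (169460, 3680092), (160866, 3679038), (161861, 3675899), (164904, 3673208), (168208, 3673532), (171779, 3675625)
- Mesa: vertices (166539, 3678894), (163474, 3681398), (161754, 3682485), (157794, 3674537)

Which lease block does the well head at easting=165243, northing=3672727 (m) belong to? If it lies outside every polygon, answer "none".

Ridge

Cast a ray rightward from (165243, 3672727). For each polygon, the edges (by vertex number in listed order) whose endpoints lie on opposite sides of northing = 3672727, where each meets that height, and whether that is right or left of the point:
Ford: no edge straddles that height → 0 crossings.
Ridge: 4–5 at easting≈161752.3 (left), 6–1 at easting≈167775.1 (right) → 1 crossing.
Cove: no edge straddles that height → 0 crossings.
Mesa: no edge straddles that height → 0 crossings.
Only Ridge has an odd count, so the point is inside Ridge.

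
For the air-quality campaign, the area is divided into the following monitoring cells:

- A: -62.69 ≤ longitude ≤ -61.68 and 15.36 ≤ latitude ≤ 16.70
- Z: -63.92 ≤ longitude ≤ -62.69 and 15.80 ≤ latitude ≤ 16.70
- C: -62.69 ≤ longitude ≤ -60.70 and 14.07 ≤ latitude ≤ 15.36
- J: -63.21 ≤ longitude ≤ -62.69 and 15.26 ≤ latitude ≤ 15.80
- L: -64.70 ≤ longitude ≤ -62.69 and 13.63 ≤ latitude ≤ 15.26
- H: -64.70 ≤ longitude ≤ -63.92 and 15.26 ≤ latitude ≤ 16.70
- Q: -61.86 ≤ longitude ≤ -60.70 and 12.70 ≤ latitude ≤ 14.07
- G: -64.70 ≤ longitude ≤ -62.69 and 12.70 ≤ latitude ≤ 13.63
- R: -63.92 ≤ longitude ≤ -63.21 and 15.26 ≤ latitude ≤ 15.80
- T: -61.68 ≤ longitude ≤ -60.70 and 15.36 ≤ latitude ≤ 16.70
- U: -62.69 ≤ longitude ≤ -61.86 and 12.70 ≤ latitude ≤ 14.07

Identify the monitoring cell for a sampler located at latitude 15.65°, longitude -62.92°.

J

The point has longitude = -62.92 and latitude = 15.65.
Only J satisfies -63.21 ≤ longitude ≤ -62.69 and 15.26 ≤ latitude ≤ 15.80.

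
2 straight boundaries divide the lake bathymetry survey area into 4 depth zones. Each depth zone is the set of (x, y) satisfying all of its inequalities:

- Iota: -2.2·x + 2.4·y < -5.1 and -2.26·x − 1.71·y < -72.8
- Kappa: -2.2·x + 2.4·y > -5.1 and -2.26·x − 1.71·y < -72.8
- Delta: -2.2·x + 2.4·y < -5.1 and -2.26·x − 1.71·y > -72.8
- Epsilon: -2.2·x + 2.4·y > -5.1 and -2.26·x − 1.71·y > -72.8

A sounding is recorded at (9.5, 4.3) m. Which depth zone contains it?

-2.2·9.5 + 2.4·4.3 = -10.580, which is < -5.1
-2.26·9.5 − 1.71·4.3 = -28.823, which is > -72.8
This sign pattern matches Delta.

Delta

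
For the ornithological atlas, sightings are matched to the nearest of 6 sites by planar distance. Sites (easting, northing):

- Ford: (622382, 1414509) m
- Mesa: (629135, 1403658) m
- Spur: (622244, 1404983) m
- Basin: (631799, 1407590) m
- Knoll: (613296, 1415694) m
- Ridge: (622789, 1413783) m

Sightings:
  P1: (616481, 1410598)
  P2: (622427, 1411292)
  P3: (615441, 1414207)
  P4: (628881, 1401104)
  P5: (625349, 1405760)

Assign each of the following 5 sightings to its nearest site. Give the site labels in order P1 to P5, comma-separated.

P1 → Knoll (d²=36113441.00)
P2 → Ridge (d²=6336125.00)
P3 → Knoll (d²=6812194.00)
P4 → Mesa (d²=6587432.00)
P5 → Spur (d²=10244754.00)

Knoll, Ridge, Knoll, Mesa, Spur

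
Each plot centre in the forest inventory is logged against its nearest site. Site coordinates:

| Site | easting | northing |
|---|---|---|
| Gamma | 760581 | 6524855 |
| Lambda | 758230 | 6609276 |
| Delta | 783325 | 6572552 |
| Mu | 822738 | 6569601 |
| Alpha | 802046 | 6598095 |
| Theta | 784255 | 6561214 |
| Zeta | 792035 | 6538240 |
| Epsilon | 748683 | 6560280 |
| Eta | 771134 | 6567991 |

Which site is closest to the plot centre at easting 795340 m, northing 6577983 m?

Delta

Squared distances to each site:
Gamma: 4030772465.000; Lambda: 2356403949.000; Delta: 173855986.000; Mu: 820908328.000; Alpha: 449462980.000; Theta: 404076586.000; Zeta: 1590429074.000; Epsilon: 2490271858.000; Eta: 685770500.000.
Minimum at Delta.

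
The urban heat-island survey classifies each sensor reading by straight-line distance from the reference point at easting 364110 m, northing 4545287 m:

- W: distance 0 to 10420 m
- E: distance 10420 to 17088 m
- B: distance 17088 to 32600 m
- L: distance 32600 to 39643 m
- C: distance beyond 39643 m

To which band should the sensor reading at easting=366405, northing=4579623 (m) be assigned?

L

Distance = √((366405−364110)² + (4579623−4545287)²) = √(5267025.000 + 1178960896.000) = 34412.613 m.
32600 ≤ 34412.613 < 39643 → L.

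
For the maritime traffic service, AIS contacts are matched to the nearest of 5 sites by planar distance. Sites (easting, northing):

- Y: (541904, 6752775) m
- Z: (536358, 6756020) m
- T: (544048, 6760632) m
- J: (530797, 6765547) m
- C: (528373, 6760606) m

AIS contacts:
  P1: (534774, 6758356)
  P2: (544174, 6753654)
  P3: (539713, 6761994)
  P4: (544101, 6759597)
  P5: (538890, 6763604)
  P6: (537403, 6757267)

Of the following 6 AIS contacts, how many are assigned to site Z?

P1 → Z
P2 → Y
P3 → T
P4 → T
P5 → T
P6 → Z
2 of the 6 go to Z.

2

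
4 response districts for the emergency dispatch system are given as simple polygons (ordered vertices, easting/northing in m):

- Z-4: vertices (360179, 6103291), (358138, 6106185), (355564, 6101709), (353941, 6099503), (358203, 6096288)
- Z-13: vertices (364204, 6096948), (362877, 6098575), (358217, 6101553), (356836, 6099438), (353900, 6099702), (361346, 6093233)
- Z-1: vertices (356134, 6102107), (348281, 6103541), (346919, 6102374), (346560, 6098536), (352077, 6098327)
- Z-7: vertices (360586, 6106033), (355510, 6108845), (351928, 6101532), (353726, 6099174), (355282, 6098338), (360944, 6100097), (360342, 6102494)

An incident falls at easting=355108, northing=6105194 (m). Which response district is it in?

Z-7

Cast a ray rightward from (355108, 6105194). For each polygon, the edges (by vertex number in listed order) whose endpoints lie on opposite sides of northing = 6105194, where each meets that height, and whether that is right or left of the point:
Z-4: 1–2 at easting≈358836.9 (right), 2–3 at easting≈357568.1 (right) → 2 crossings.
Z-13: no edge straddles that height → 0 crossings.
Z-1: no edge straddles that height → 0 crossings.
Z-7: 2–3 at easting≈353721.7 (left), 7–1 at easting≈360528.2 (right) → 1 crossing.
Only Z-7 has an odd count, so the point is inside Z-7.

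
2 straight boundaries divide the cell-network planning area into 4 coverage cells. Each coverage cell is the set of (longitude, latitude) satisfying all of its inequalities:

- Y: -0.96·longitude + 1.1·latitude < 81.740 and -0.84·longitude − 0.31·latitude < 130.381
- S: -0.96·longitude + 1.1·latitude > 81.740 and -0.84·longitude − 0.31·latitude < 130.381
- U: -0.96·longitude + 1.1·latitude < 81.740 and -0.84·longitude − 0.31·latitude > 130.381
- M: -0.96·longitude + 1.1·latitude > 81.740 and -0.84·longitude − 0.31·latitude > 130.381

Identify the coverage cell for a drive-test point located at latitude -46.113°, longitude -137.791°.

Y

-0.96·-137.791 + 1.1·-46.113 = 81.555, which is < 81.740
-0.84·-137.791 − 0.31·-46.113 = 130.039, which is < 130.381
This sign pattern matches Y.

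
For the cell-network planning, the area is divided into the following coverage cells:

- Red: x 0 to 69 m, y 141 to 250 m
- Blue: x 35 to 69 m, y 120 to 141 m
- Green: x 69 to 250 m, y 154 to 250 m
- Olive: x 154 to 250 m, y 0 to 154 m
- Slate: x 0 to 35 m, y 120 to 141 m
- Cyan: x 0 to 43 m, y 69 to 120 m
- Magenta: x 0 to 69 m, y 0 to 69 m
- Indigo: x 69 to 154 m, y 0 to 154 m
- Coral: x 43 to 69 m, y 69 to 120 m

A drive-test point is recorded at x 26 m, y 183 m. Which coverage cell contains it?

Red

The point has x = 26 and y = 183.
Only Red satisfies 0 ≤ x ≤ 69 and 141 ≤ y ≤ 250.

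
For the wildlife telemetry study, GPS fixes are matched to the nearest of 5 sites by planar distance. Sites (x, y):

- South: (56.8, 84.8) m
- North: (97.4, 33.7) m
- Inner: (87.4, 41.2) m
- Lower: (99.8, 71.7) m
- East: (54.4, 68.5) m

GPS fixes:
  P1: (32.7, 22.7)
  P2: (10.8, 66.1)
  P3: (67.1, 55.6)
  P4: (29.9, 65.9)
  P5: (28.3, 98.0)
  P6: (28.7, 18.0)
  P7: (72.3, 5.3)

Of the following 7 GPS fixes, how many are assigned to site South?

1

P1 → East
P2 → East
P3 → East
P4 → East
P5 → South
P6 → East
P7 → North
1 of the 7 goes to South.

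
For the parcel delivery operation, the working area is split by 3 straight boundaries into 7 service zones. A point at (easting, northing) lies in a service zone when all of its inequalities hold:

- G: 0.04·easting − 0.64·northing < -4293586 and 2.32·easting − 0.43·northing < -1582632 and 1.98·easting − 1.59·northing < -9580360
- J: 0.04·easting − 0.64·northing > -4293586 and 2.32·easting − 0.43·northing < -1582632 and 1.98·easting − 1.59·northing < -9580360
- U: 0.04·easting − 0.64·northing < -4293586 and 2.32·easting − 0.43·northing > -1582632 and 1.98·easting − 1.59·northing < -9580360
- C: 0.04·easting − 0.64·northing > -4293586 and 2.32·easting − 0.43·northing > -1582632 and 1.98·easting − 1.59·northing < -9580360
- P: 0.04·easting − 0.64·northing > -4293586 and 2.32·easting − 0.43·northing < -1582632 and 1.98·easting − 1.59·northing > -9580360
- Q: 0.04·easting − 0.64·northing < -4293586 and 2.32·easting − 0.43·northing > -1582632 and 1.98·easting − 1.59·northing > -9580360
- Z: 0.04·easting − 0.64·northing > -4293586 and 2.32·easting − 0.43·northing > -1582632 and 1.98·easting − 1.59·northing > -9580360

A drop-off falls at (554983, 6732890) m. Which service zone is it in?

J

0.04·554983 − 0.64·6732890 = -4286850.280, which is > -4293586
2.32·554983 − 0.43·6732890 = -1607582.140, which is < -1582632
1.98·554983 − 1.59·6732890 = -9606428.760, which is < -9580360
This sign pattern matches J.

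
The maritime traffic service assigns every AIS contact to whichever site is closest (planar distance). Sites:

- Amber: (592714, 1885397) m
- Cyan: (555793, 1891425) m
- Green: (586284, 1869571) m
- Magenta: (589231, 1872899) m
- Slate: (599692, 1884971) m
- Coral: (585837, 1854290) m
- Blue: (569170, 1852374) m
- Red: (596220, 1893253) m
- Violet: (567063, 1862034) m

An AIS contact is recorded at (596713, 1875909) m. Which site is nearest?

Magenta

Squared distances to each site:
Amber: 106014145.000; Cyan: 1915192656.000; Green: 148934285.000; Magenta: 65040424.000; Slate: 90994285.000; Coral: 585668537.000; Blue: 1312513074.000; Red: 301057385.000; Violet: 1071638125.000.
Minimum at Magenta.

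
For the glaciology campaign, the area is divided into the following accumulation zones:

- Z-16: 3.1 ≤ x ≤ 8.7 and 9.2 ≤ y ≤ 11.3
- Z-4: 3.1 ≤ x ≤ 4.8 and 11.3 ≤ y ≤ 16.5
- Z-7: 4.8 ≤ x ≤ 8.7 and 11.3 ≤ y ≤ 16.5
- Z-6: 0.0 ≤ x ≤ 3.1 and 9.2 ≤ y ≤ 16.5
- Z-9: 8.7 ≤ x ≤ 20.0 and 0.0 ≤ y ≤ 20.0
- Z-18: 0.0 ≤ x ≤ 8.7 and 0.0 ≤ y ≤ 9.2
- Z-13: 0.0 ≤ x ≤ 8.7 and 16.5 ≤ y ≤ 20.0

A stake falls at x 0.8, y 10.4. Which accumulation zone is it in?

Z-6

The point has x = 0.8 and y = 10.4.
Only Z-6 satisfies 0.0 ≤ x ≤ 3.1 and 9.2 ≤ y ≤ 16.5.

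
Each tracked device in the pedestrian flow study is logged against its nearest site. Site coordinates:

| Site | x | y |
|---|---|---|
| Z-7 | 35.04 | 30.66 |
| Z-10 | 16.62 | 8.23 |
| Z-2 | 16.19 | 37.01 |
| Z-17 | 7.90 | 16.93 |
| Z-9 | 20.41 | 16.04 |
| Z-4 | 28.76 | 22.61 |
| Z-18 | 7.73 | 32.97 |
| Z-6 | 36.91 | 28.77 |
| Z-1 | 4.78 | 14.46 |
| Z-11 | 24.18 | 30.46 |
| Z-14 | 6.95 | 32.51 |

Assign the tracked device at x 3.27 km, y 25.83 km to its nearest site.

Z-14

Squared distances to each site:
Z-7: 1032.662; Z-10: 487.982; Z-2: 291.919; Z-17: 100.647; Z-9: 389.624; Z-4: 660.109; Z-18: 70.871; Z-6: 1140.293; Z-1: 131.557; Z-11: 458.665; Z-14: 58.165.
Minimum at Z-14.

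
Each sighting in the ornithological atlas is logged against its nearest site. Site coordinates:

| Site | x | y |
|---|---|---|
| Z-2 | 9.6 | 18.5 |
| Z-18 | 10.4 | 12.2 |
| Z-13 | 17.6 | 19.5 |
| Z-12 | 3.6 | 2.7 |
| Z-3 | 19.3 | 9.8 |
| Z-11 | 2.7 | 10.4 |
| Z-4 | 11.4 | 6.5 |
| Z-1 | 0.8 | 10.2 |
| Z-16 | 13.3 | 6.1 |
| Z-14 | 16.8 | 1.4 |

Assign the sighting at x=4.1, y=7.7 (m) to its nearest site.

Z-11

Squared distances to each site:
Z-2: 146.890; Z-18: 59.940; Z-13: 321.490; Z-12: 25.250; Z-3: 235.450; Z-11: 9.250; Z-4: 54.730; Z-1: 17.140; Z-16: 87.200; Z-14: 200.980.
Minimum at Z-11.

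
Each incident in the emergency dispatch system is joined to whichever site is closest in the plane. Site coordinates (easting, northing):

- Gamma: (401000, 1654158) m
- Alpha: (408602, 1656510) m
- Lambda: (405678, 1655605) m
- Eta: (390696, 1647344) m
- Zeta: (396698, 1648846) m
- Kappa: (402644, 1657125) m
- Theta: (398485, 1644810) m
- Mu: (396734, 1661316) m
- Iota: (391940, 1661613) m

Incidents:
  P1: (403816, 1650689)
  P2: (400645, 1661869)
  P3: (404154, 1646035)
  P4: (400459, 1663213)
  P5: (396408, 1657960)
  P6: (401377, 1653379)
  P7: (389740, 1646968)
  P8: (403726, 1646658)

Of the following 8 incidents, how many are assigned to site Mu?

3

P1 → Gamma
P2 → Mu
P3 → Theta
P4 → Mu
P5 → Mu
P6 → Gamma
P7 → Eta
P8 → Theta
3 of the 8 go to Mu.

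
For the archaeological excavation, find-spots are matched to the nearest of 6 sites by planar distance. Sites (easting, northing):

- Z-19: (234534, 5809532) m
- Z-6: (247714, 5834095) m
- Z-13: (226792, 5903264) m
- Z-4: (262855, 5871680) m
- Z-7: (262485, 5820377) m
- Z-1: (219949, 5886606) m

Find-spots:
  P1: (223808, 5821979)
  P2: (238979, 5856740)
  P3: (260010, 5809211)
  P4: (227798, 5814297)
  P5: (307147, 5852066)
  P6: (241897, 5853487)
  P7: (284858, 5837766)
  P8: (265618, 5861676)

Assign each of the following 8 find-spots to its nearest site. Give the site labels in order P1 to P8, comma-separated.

Z-19, Z-6, Z-7, Z-19, Z-4, Z-6, Z-7, Z-4

P1 → Z-19 (d²=269974885.00)
P2 → Z-6 (d²=589096250.00)
P3 → Z-7 (d²=130805181.00)
P4 → Z-19 (d²=68078921.00)
P5 → Z-4 (d²=2346490260.00)
P6 → Z-6 (d²=409887153.00)
P7 → Z-7 (d²=802928450.00)
P8 → Z-4 (d²=107714185.00)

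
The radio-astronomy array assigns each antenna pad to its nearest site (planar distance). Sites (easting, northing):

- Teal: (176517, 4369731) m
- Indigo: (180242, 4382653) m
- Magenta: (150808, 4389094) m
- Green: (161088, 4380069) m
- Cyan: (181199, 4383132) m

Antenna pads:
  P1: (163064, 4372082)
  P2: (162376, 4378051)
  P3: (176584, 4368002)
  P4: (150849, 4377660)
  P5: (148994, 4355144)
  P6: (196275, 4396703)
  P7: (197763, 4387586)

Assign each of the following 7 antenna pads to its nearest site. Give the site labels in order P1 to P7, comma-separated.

Green, Green, Teal, Green, Green, Cyan, Cyan

P1 → Green (d²=67696745.00)
P2 → Green (d²=5731268.00)
P3 → Teal (d²=2993930.00)
P4 → Green (d²=110640402.00)
P5 → Green (d²=767520461.00)
P6 → Cyan (d²=411457817.00)
P7 → Cyan (d²=294204212.00)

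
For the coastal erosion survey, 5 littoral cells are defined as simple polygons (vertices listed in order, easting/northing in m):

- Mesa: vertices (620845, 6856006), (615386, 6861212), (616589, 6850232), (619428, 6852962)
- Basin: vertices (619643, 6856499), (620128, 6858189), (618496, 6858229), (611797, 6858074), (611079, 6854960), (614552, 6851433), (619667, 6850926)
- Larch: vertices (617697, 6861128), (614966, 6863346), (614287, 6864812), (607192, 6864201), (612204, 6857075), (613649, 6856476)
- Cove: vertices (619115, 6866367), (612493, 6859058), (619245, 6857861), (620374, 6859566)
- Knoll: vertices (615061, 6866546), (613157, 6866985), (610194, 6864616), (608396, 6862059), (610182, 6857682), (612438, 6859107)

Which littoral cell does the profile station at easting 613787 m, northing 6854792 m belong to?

Basin

Cast a ray rightward from (613787, 6854792). For each polygon, the edges (by vertex number in listed order) whose endpoints lie on opposite sides of northing = 6854792, where each meets that height, and whether that is right or left of the point:
Mesa: 2–3 at easting≈616089.4 (right), 4–1 at easting≈620279.9 (right) → 2 crossings.
Basin: 5–6 at easting≈611244.4 (left), 7–1 at easting≈619650.4 (right) → 1 crossing.
Larch: no edge straddles that height → 0 crossings.
Cove: no edge straddles that height → 0 crossings.
Knoll: no edge straddles that height → 0 crossings.
Only Basin has an odd count, so the point is inside Basin.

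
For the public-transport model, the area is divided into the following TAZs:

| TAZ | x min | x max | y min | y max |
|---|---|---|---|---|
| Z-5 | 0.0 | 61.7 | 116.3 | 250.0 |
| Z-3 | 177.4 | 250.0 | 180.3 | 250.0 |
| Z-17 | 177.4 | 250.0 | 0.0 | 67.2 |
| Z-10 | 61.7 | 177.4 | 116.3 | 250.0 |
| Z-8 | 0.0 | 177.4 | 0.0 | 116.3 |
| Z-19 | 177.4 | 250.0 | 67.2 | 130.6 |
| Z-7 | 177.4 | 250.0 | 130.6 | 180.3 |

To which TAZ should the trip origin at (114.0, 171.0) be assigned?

Z-10

The point has x = 114.0 and y = 171.0.
Only Z-10 satisfies 61.7 ≤ x ≤ 177.4 and 116.3 ≤ y ≤ 250.0.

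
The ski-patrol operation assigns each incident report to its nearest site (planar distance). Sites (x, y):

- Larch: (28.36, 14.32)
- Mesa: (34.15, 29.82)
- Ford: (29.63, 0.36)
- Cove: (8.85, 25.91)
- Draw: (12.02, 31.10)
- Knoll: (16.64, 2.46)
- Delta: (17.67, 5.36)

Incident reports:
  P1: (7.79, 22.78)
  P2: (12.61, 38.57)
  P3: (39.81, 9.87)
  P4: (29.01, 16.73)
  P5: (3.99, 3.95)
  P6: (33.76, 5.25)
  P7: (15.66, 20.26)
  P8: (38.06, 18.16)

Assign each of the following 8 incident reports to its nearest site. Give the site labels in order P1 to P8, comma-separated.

P1 → Cove (d²=10.92)
P2 → Draw (d²=56.15)
P3 → Larch (d²=150.91)
P4 → Larch (d²=6.23)
P5 → Knoll (d²=162.24)
P6 → Ford (d²=40.97)
P7 → Cove (d²=78.30)
P8 → Larch (d²=108.84)

Cove, Draw, Larch, Larch, Knoll, Ford, Cove, Larch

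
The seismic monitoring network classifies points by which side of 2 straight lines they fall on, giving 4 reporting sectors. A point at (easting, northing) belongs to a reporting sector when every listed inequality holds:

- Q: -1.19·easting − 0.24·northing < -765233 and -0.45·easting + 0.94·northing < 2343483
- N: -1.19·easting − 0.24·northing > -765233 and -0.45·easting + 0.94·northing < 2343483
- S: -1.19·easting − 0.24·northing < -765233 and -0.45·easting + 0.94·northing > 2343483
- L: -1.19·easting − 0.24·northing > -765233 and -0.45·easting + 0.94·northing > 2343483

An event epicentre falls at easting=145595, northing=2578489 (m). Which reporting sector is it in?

-1.19·145595 − 0.24·2578489 = -792095.410, which is < -765233
-0.45·145595 + 0.94·2578489 = 2358261.910, which is > 2343483
This sign pattern matches S.

S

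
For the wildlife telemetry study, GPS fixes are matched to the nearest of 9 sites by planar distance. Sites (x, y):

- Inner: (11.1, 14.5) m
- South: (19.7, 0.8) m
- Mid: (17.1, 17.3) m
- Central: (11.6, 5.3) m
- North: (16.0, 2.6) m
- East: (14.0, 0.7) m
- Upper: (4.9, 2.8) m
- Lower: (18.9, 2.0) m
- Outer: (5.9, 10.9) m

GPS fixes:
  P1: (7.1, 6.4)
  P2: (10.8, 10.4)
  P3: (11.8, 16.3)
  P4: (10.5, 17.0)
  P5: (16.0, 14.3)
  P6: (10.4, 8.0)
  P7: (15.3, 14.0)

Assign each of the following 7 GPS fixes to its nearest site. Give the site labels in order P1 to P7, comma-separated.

P1 → Upper (d²=17.80)
P2 → Inner (d²=16.90)
P3 → Inner (d²=3.73)
P4 → Inner (d²=6.61)
P5 → Mid (d²=10.21)
P6 → Central (d²=8.73)
P7 → Mid (d²=14.13)

Upper, Inner, Inner, Inner, Mid, Central, Mid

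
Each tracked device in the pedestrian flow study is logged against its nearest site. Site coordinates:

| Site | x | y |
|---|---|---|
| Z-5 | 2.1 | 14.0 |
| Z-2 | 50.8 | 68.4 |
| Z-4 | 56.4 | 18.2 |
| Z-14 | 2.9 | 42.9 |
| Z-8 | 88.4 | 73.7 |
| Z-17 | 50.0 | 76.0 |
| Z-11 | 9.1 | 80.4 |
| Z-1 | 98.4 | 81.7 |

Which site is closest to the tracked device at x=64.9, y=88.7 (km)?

Z-17

Squared distances to each site:
Z-5: 9523.930; Z-2: 610.900; Z-4: 5042.500; Z-14: 5941.640; Z-8: 777.250; Z-17: 383.300; Z-11: 3182.530; Z-1: 1171.250.
Minimum at Z-17.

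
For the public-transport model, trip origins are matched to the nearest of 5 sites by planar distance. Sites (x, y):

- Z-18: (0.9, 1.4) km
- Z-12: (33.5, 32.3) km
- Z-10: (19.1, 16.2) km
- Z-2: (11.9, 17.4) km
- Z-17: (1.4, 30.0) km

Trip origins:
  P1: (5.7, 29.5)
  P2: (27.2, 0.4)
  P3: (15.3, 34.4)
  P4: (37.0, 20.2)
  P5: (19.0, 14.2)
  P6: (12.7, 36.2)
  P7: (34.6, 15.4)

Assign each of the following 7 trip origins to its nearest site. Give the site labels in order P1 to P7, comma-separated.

P1 → Z-17 (d²=18.74)
P2 → Z-10 (d²=315.25)
P3 → Z-17 (d²=212.57)
P4 → Z-12 (d²=158.66)
P5 → Z-10 (d²=4.01)
P6 → Z-17 (d²=166.13)
P7 → Z-10 (d²=240.89)

Z-17, Z-10, Z-17, Z-12, Z-10, Z-17, Z-10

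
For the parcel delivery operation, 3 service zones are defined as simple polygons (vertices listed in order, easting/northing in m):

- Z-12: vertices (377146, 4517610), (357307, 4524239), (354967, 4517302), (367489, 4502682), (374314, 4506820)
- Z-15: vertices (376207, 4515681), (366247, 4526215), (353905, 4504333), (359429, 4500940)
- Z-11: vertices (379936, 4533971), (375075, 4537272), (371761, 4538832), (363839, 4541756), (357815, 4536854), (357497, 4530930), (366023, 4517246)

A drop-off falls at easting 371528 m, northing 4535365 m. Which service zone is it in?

Cast a ray rightward from (371528, 4535365). For each polygon, the edges (by vertex number in listed order) whose endpoints lie on opposite sides of northing = 4535365, where each meets that height, and whether that is right or left of the point:
Z-12: no edge straddles that height → 0 crossings.
Z-15: no edge straddles that height → 0 crossings.
Z-11: 1–2 at easting≈377883.2 (right), 5–6 at easting≈357735.1 (left) → 1 crossing.
Only Z-11 has an odd count, so the point is inside Z-11.

Z-11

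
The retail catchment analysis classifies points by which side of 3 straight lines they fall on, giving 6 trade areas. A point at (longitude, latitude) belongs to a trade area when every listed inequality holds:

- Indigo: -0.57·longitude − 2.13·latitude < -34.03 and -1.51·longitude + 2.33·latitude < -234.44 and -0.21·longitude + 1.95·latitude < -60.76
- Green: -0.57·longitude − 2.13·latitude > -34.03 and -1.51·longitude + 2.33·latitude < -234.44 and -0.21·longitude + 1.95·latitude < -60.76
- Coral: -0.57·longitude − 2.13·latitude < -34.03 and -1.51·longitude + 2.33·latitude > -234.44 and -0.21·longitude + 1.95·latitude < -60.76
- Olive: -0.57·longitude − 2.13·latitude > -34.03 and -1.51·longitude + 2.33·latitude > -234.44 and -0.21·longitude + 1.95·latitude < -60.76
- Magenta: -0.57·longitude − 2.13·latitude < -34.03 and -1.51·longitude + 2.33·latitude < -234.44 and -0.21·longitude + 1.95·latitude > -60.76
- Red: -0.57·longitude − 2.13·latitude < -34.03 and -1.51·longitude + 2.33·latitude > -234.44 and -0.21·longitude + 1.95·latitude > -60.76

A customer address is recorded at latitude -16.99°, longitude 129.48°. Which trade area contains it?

-0.57·129.48 − 2.13·-16.99 = -37.615, which is < -34.03
-1.51·129.48 + 2.33·-16.99 = -235.101, which is < -234.44
-0.21·129.48 + 1.95·-16.99 = -60.321, which is > -60.76
This sign pattern matches Magenta.

Magenta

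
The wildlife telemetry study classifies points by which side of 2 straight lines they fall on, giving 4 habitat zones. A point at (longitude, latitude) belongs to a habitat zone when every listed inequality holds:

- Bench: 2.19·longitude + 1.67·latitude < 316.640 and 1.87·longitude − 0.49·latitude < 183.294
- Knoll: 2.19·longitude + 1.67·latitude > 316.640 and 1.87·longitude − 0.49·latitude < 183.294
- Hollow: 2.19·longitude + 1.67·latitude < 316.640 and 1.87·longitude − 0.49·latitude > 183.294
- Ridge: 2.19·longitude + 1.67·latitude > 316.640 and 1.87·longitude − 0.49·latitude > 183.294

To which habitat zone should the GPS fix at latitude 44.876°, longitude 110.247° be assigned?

Hollow

2.19·110.247 + 1.67·44.876 = 316.384, which is < 316.640
1.87·110.247 − 0.49·44.876 = 184.173, which is > 183.294
This sign pattern matches Hollow.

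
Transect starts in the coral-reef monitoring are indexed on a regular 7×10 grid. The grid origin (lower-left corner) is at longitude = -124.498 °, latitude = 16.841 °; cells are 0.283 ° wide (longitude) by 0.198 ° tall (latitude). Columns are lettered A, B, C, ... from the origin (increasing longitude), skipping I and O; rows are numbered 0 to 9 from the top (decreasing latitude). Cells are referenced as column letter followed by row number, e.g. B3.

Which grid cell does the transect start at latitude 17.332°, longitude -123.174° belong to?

E7

Column index: ⌊(-123.174 − -124.498) / 0.283⌋ = ⌊4.678⌋ = 4 → column E
Row offset from origin: ⌊(17.332 − 16.841) / 0.198⌋ = ⌊2.480⌋ = 2 → row 7 (counted from top)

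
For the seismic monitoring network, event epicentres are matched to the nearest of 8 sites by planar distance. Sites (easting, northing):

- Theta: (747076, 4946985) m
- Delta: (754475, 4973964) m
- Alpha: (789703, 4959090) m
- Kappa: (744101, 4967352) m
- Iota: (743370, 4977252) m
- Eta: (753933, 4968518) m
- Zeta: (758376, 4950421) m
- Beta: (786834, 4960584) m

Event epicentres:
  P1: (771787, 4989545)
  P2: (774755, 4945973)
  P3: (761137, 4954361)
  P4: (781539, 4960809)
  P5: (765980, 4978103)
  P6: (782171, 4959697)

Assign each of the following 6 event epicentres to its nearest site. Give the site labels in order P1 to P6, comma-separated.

Delta, Zeta, Zeta, Beta, Delta, Beta

P1 → Delta (d²=542472905.00)
P2 → Zeta (d²=288056345.00)
P3 → Zeta (d²=23146721.00)
P4 → Beta (d²=28087650.00)
P5 → Delta (d²=149496346.00)
P6 → Beta (d²=22530338.00)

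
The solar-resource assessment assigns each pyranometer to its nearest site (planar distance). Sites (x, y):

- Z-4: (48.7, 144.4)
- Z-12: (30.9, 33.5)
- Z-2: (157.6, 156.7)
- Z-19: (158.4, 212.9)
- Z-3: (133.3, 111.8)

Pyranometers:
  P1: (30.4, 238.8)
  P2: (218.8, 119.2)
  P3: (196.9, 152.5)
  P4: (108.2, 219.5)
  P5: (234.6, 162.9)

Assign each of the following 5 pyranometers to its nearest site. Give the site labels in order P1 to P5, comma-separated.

Z-4, Z-2, Z-2, Z-19, Z-2

P1 → Z-4 (d²=9246.25)
P2 → Z-2 (d²=5151.69)
P3 → Z-2 (d²=1562.13)
P4 → Z-19 (d²=2563.60)
P5 → Z-2 (d²=5967.44)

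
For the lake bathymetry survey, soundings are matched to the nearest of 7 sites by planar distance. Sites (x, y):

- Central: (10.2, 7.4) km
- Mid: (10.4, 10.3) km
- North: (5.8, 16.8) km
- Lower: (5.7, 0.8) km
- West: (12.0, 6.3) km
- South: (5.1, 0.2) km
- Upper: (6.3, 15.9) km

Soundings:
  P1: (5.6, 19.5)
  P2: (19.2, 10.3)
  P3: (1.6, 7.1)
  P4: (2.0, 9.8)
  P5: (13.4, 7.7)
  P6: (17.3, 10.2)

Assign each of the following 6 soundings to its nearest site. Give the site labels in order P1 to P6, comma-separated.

P1 → North (d²=7.33)
P2 → West (d²=67.84)
P3 → Lower (d²=56.50)
P4 → Upper (d²=55.70)
P5 → West (d²=3.92)
P6 → West (d²=43.30)

North, West, Lower, Upper, West, West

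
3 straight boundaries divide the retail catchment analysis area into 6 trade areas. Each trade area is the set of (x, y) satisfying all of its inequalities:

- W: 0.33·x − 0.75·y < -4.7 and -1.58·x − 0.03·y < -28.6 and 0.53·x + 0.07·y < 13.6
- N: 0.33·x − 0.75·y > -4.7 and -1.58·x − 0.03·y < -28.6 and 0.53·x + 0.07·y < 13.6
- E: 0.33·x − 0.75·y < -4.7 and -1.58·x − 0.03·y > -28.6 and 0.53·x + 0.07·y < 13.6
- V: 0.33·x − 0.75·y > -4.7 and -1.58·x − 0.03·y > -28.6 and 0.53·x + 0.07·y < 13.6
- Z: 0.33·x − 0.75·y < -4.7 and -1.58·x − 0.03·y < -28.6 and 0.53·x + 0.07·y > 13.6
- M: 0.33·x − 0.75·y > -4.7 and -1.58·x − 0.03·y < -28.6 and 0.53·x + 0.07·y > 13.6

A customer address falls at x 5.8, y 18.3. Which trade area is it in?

E

0.33·5.8 − 0.75·18.3 = -11.811, which is < -4.7
-1.58·5.8 − 0.03·18.3 = -9.713, which is > -28.6
0.53·5.8 + 0.07·18.3 = 4.355, which is < 13.6
This sign pattern matches E.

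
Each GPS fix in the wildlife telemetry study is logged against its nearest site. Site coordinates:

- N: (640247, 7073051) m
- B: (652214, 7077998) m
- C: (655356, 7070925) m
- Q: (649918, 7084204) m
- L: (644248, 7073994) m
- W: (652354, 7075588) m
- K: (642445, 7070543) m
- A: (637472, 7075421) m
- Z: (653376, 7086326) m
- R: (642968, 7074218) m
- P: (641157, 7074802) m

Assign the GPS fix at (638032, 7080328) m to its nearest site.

A

Squared distances to each site:
N: 57860954.000; B: 206558024.000; C: 388537385.000; Q: 156300372.000; L: 78758212.000; W: 227587284.000; K: 115220794.000; A: 24392249.000; Z: 271414340.000; R: 61696196.000; P: 40302301.000.
Minimum at A.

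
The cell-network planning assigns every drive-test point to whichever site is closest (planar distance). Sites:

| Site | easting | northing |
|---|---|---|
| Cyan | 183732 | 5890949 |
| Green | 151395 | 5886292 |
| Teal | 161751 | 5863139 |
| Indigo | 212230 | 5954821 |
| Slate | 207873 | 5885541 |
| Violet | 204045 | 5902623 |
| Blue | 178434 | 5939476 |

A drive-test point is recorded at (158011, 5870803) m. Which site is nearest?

Teal

Squared distances to each site:
Cyan: 1067431157.000; Green: 283680577.000; Teal: 72724496.000; Indigo: 9998724285.000; Slate: 2703427688.000; Violet: 3131641556.000; Blue: 5133079858.000.
Minimum at Teal.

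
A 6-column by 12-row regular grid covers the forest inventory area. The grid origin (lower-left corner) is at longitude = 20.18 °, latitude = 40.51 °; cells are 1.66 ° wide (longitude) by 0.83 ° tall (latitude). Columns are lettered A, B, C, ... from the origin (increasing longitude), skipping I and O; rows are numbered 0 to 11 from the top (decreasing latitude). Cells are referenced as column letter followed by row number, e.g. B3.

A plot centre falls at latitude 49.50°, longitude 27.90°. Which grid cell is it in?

E1

Column index: ⌊(27.90 − 20.18) / 1.66⌋ = ⌊4.651⌋ = 4 → column E
Row offset from origin: ⌊(49.50 − 40.51) / 0.83⌋ = ⌊10.831⌋ = 10 → row 1 (counted from top)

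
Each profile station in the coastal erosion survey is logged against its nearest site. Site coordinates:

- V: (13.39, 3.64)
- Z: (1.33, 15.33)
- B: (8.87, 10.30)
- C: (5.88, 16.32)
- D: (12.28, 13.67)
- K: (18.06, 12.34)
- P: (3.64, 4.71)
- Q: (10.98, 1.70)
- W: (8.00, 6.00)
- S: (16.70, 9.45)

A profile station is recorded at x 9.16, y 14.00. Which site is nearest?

Squared distances to each site:
V: 125.222; Z: 63.078; B: 13.774; C: 16.141; D: 9.843; K: 81.966; P: 116.774; Q: 154.602; W: 65.346; S: 77.554.
Minimum at D.

D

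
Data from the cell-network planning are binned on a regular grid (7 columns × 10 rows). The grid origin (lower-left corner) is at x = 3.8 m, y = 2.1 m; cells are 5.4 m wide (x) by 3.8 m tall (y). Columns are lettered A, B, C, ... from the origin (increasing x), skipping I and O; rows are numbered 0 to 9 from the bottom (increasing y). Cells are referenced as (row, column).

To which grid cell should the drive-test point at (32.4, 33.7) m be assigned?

Column index: ⌊(32.4 − 3.8) / 5.4⌋ = ⌊5.296⌋ = 5 → column F
Row offset from origin: ⌊(33.7 − 2.1) / 3.8⌋ = ⌊8.316⌋ = 8 → row 8

(8, F)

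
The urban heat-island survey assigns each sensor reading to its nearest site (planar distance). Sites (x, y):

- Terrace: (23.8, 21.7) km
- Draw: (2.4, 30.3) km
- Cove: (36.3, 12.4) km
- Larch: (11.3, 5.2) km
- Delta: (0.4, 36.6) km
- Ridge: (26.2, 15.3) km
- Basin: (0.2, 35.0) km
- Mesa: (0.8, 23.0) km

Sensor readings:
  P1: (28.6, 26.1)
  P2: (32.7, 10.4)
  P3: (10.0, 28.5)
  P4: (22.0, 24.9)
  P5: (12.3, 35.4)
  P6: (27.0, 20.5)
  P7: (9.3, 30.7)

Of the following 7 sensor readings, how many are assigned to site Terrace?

3

P1 → Terrace
P2 → Cove
P3 → Draw
P4 → Terrace
P5 → Draw
P6 → Terrace
P7 → Draw
3 of the 7 go to Terrace.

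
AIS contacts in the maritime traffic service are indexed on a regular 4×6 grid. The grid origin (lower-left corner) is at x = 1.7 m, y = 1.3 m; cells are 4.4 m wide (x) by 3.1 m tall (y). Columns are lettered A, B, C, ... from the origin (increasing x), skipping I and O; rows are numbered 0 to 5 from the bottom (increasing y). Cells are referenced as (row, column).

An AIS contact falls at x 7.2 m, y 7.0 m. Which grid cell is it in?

(1, B)

Column index: ⌊(7.2 − 1.7) / 4.4⌋ = ⌊1.250⌋ = 1 → column B
Row offset from origin: ⌊(7.0 − 1.3) / 3.1⌋ = ⌊1.839⌋ = 1 → row 1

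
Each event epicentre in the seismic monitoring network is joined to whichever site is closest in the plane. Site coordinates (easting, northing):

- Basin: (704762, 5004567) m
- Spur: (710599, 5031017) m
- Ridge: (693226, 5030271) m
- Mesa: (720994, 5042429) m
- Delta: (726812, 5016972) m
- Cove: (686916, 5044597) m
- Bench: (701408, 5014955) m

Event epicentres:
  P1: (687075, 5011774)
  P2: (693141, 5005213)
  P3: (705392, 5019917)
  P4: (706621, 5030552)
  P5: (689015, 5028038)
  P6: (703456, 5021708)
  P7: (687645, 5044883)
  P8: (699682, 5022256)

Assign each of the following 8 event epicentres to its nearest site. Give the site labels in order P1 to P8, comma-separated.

P1 → Bench (d²=215553650.00)
P2 → Basin (d²=135464957.00)
P3 → Bench (d²=40493700.00)
P4 → Spur (d²=16040709.00)
P5 → Ridge (d²=22718810.00)
P6 → Bench (d²=49797313.00)
P7 → Cove (d²=613237.00)
P8 → Bench (d²=56283677.00)

Bench, Basin, Bench, Spur, Ridge, Bench, Cove, Bench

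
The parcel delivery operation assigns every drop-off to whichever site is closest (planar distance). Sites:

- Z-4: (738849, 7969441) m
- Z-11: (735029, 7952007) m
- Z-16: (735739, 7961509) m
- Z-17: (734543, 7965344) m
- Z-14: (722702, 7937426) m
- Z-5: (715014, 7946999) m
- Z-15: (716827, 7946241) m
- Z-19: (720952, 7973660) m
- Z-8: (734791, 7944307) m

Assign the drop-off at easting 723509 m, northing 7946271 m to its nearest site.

Squared distances to each site:
Z-4: 772164500.000; Z-11: 165612096.000; Z-16: 381769544.000; Z-17: 485528485.000; Z-14: 78885274.000; Z-5: 72695009.000; Z-15: 44650024.000; Z-19: 756695570.000; Z-8: 131140820.000.
Minimum at Z-15.

Z-15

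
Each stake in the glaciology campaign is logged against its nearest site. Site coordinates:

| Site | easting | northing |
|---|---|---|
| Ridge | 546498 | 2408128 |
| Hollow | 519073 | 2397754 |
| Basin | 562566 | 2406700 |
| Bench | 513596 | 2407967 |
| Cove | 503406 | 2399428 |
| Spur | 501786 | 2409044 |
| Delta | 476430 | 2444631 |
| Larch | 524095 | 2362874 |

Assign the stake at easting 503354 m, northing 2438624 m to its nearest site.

Delta

Squared distances to each site:
Ridge: 2791410752.000; Hollow: 1917443861.000; Basin: 4525202720.000; Bench: 1044750213.000; Cove: 1536329120.000; Spur: 877435024.000; Delta: 760985825.000; Larch: 6168251581.000.
Minimum at Delta.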